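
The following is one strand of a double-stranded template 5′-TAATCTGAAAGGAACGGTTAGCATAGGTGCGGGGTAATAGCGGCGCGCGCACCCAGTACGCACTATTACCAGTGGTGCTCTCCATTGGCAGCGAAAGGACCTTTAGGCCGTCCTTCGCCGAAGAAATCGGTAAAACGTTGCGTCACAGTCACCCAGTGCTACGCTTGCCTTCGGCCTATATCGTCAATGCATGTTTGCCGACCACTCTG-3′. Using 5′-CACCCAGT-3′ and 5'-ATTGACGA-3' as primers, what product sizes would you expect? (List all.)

The forward primer CACCCAGT matches the top strand at positions 50–57, 150–157.
The reverse primer's reverse complement is TCGTCAAT, matching at positions 181–188.
Each forward site pairs with the reverse site to give a product ending at position 188: sizes 139, 39 bp.

139 bp, 39 bp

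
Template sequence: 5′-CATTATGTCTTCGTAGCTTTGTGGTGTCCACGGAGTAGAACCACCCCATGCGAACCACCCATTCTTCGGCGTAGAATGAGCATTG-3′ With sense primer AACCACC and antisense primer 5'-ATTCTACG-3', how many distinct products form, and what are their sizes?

Two products: 39 bp, 25 bp

The forward primer AACCACC matches the top strand at positions 39–45, 53–59.
The reverse primer's reverse complement is CGTAGAAT, matching at positions 70–77.
Each forward site pairs with the reverse site to give a product ending at position 77: sizes 39, 25 bp.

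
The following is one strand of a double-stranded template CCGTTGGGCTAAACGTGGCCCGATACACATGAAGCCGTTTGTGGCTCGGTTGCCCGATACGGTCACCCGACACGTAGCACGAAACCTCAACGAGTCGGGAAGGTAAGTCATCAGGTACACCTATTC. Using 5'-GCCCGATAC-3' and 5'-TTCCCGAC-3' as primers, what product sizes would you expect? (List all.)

84 bp, 50 bp

The forward primer GCCCGATAC matches the top strand at positions 18–26, 52–60.
The reverse primer's reverse complement is GTCGGGAA, matching at positions 94–101.
Each forward site pairs with the reverse site to give a product ending at position 101: sizes 84, 50 bp.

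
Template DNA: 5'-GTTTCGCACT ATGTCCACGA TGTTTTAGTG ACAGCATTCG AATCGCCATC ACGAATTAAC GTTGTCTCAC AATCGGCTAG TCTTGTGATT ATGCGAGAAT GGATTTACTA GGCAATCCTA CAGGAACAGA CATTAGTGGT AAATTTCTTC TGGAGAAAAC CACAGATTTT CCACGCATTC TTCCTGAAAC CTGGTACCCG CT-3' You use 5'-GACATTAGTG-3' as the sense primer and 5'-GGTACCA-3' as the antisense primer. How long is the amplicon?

70 bp

Forward primer GACATTAGTG is found on the top strand at positions 129–138.
Reverse complement of the reverse primer: TGGTACC. This occurs on the top strand at positions 192–198.
The product runs from position 129 to position 198, so its length is 198 − 129 + 1 = 70 bp.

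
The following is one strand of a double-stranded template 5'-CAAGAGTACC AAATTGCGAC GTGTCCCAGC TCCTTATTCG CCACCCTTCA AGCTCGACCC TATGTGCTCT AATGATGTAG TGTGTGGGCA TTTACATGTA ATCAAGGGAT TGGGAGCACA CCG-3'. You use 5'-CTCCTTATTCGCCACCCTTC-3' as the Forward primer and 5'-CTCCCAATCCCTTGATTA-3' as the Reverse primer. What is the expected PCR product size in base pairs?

87 bp

Scanning the template, CTCCTTATTCGCCACCCTTC occurs at positions 30–49; this primer anneals to the bottom strand there with its 3' end pointing downstream.
The reverse primer's reverse complement is TAATCAAGGGATTGGGAG, which matches the template at positions 99–116.
Product length = (reverse-primer end) − (forward-primer start) + 1 = 116 − 30 + 1 = 87 bp.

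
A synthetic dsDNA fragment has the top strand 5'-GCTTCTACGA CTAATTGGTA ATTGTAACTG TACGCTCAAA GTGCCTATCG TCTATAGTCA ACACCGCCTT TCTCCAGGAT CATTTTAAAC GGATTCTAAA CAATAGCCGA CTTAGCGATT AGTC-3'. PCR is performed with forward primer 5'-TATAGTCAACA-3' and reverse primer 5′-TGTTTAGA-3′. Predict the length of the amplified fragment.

50 bp

Scanning the template, TATAGTCAACA occurs at positions 53–63; this primer anneals to the bottom strand there with its 3' end pointing downstream.
Reverse complement of the reverse primer: TCTAAACA. This occurs on the top strand at positions 95–102.
Product length = (reverse-primer end) − (forward-primer start) + 1 = 102 − 53 + 1 = 50 bp.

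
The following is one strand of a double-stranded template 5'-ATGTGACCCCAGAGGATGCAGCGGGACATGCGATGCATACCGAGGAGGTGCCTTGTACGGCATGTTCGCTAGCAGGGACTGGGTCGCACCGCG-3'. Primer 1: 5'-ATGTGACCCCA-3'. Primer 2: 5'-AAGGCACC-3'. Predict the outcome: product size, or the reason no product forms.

Yes — a 54 bp product.

Primer 1 (ATGTGACCCCA) matches the top strand at positions 1–11; it acts as a forward primer.
Primer 2's reverse complement is GGTGCCTT, matching the top strand at positions 47–54; it acts as a reverse primer.
The 3' ends face each other across positions 1–54, giving a 54 bp product.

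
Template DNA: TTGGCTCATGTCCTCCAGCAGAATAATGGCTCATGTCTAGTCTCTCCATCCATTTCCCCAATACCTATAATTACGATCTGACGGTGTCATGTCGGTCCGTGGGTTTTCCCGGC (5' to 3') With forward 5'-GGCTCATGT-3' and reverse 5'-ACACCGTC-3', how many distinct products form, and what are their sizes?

Two products: 85 bp, 60 bp

The forward primer GGCTCATGT matches the top strand at positions 3–11, 28–36.
The reverse primer's reverse complement is GACGGTGT, matching at positions 80–87.
Each forward site pairs with the reverse site to give a product ending at position 87: sizes 85, 60 bp.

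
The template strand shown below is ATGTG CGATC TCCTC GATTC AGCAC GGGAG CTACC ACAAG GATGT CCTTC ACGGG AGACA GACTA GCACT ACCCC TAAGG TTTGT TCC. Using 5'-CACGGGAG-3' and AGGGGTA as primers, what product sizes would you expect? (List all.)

54 bp, 27 bp

The forward primer CACGGGAG matches the top strand at positions 23–30, 50–57.
The reverse primer's reverse complement is TACCCCT, matching at positions 70–76.
Each forward site pairs with the reverse site to give a product ending at position 76: sizes 54, 27 bp.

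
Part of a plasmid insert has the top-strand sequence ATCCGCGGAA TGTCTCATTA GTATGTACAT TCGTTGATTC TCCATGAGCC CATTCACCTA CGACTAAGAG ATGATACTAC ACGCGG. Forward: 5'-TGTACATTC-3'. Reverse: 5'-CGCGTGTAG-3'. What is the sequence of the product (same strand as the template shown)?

5'-TGTACATTCGTTGATTCTCCATGAGCCCATTCACCTACGACTAAGAGATGATACTACACGCG-3'

The forward primer matches the template at positions 24–32.
The reverse primer's reverse complement is CTACACGCG, which matches the template at positions 77–85.
The product is the template from position 24 through 85 (62 bp).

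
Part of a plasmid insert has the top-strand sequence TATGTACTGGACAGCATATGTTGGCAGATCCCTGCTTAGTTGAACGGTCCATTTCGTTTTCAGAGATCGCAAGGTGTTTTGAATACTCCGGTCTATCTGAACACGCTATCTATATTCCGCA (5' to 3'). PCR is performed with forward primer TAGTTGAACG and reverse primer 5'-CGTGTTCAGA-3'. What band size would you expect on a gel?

Scanning the template, TAGTTGAACG occurs at positions 37–46; this primer anneals to the bottom strand there with its 3' end pointing downstream.
The reverse primer's reverse complement is TCTGAACACG, which matches the template at positions 96–105.
Amplicon spans positions 37–105: 69 bp.

69 bp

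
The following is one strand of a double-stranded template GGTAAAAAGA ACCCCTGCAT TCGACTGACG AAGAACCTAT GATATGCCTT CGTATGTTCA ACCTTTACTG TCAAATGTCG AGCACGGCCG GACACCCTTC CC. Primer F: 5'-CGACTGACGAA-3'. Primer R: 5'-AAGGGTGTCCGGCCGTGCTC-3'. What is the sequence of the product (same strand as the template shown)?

Forward primer CGACTGACGAA is found on the top strand at positions 22–32.
Taking the reverse complement of AAGGGTGTCCGGCCGTGCTC gives GAGCACGGCCGGACACCCTT, found at positions 80–99 on the template; the primer anneals here to the top strand with its 3' end pointing upstream.
The product is the template from position 22 through 99 (78 bp).

5'-CGACTGACGAAGAACCTATGATATGCCTTCGTATGTTCAACCTTTACTGTCAAATGTCGAGCACGGCCGGACACCCTT-3'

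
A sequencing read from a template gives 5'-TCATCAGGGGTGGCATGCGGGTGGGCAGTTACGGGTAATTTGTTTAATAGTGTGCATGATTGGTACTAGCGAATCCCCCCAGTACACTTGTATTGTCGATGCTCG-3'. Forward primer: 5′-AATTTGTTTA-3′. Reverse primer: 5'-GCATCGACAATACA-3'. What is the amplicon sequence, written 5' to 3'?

5'-AATTTGTTTAATAGTGTGCATGATTGGTACTAGCGAATCCCCCCAGTACACTTGTATTGTCGATGC-3'

Scanning the template, AATTTGTTTA occurs at positions 37–46; this primer anneals to the bottom strand there with its 3' end pointing downstream.
Reverse complement of the reverse primer: TGTATTGTCGATGC. This occurs on the top strand at positions 89–102.
The product is the template from position 37 through 102 (66 bp).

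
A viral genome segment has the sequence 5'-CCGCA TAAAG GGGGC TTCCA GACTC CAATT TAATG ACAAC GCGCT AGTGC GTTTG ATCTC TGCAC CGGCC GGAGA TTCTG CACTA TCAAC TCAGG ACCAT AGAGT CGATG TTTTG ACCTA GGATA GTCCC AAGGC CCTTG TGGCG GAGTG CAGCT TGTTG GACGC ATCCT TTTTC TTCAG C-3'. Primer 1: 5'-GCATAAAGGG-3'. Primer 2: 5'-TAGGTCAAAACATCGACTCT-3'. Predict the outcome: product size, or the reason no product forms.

Yes — a 118 bp product.

Primer 1 (GCATAAAGGG) matches the top strand at positions 3–12; it acts as a forward primer.
Primer 2's reverse complement is AGAGTCGATGTTTTGACCTA, matching the top strand at positions 101–120; it acts as a reverse primer.
The 3' ends face each other across positions 3–120, giving a 118 bp product.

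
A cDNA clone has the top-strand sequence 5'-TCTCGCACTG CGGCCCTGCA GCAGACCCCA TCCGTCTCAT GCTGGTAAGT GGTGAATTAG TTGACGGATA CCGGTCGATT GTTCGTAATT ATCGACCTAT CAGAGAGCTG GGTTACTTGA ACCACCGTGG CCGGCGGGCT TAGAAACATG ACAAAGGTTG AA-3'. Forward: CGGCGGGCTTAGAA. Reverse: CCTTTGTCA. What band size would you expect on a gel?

Scanning the template, CGGCGGGCTTAGAA occurs at positions 132–145; this primer anneals to the bottom strand there with its 3' end pointing downstream.
The reverse primer's reverse complement is TGACAAAGG, which matches the template at positions 149–157.
The product runs from position 132 to position 157, so its length is 157 − 132 + 1 = 26 bp.

26 bp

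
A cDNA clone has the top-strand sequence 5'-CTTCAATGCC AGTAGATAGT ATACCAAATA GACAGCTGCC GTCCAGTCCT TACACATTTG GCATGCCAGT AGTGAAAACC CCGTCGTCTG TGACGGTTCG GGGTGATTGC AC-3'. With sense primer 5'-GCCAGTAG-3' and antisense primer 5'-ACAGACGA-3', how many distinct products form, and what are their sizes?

The forward primer GCCAGTAG matches the top strand at positions 8–15, 65–72.
The reverse primer's reverse complement is TCGTCTGT, matching at positions 84–91.
Each forward site pairs with the reverse site to give a product ending at position 91: sizes 84, 27 bp.

Two products: 84 bp, 27 bp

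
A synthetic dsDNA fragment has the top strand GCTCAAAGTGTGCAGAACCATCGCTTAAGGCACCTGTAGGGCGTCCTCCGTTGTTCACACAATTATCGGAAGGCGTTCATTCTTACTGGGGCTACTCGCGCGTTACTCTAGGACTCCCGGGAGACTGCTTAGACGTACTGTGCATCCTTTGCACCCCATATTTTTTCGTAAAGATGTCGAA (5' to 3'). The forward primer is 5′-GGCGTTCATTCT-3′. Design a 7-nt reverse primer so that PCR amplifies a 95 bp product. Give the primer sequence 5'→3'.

5'-AAAAAAT-3'

The forward primer binds at positions 72–83, so a 95 bp product ends at position 72 + 95 − 1 = 166.
The reverse primer anneals to the top strand over positions 160–166, i.e. to ATTTTTT.
Its sequence written 5'→3' is the reverse complement: AAAAAAT.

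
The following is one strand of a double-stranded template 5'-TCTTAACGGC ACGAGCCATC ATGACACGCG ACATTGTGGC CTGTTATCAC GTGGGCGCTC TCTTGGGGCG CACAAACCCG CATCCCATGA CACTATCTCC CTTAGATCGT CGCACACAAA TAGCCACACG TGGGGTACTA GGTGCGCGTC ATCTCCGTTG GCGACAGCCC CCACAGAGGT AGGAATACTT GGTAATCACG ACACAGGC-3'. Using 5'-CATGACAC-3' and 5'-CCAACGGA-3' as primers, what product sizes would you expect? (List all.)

142 bp, 76 bp

The forward primer CATGACAC matches the top strand at positions 20–27, 86–93.
The reverse primer's reverse complement is TCCGTTGG, matching at positions 154–161.
Each forward site pairs with the reverse site to give a product ending at position 161: sizes 142, 76 bp.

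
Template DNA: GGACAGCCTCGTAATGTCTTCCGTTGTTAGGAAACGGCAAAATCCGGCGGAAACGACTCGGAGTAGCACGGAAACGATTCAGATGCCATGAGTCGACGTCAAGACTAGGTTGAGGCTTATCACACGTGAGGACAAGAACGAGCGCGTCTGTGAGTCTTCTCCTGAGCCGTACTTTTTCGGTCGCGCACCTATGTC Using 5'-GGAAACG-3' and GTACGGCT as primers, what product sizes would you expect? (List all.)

143 bp, 124 bp, 103 bp

The forward primer GGAAACG matches the top strand at positions 30–36, 49–55, 70–76.
The reverse primer's reverse complement is AGCCGTAC, matching at positions 165–172.
Each forward site pairs with the reverse site to give a product ending at position 172: sizes 143, 124, 103 bp.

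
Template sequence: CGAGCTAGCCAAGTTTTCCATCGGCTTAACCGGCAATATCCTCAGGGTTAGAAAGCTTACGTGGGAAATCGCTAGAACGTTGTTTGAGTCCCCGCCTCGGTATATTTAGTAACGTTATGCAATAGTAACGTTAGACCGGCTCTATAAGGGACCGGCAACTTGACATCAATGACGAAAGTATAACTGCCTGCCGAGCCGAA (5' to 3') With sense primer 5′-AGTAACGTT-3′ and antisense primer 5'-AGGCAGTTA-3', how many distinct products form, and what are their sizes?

Two products: 82 bp, 66 bp

The forward primer AGTAACGTT matches the top strand at positions 108–116, 124–132.
The reverse primer's reverse complement is TAACTGCCT, matching at positions 181–189.
Each forward site pairs with the reverse site to give a product ending at position 189: sizes 82, 66 bp.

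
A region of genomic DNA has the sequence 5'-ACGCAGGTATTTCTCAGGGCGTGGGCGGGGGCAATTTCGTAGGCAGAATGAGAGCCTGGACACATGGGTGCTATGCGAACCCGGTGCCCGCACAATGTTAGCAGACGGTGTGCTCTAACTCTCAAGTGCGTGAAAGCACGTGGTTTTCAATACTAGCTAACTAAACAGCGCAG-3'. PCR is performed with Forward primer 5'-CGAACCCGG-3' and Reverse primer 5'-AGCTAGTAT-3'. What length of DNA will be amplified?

83 bp

Forward primer CGAACCCGG is found on the top strand at positions 76–84.
Taking the reverse complement of AGCTAGTAT gives ATACTAGCT, found at positions 150–158 on the template; the primer anneals here to the top strand with its 3' end pointing upstream.
Amplicon spans positions 76–158: 83 bp.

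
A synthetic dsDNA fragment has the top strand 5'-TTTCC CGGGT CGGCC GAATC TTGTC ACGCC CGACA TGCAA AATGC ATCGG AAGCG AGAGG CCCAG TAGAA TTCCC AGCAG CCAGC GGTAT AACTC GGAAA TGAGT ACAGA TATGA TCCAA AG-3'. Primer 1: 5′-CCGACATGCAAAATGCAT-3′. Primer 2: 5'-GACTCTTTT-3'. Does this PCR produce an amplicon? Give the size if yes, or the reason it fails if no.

Primer 2 (GACTCTTTT) does not match the top strand, and its reverse complement AAAAGAGTC does not match either.
With no annealing site for primer 2, no amplification occurs.

No product — primer 2 has no binding site in the template.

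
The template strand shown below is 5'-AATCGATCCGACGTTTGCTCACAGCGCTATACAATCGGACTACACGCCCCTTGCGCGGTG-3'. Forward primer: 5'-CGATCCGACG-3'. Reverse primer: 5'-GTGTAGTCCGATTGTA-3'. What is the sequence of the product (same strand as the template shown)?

5'-CGATCCGACGTTTGCTCACAGCGCTATACAATCGGACTACAC-3'

The forward primer matches the template at positions 4–13.
Reverse complement of the reverse primer: TACAATCGGACTACAC. This occurs on the top strand at positions 30–45.
The product is the template from position 4 through 45 (42 bp).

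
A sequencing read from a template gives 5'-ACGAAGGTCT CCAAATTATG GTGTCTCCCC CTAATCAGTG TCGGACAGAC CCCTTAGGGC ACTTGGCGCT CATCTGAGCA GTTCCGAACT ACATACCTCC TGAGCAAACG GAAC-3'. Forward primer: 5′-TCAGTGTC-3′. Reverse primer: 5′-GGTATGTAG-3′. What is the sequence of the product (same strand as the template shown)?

5'-TCAGTGTCGGACAGACCCCTTAGGGCACTTGGCGCTCATCTGAGCAGTTCCGAACTACATACC-3'

The forward primer matches the template at positions 35–42.
Taking the reverse complement of GGTATGTAG gives CTACATACC, found at positions 89–97 on the template; the primer anneals here to the top strand with its 3' end pointing upstream.
The product is the template from position 35 through 97 (63 bp).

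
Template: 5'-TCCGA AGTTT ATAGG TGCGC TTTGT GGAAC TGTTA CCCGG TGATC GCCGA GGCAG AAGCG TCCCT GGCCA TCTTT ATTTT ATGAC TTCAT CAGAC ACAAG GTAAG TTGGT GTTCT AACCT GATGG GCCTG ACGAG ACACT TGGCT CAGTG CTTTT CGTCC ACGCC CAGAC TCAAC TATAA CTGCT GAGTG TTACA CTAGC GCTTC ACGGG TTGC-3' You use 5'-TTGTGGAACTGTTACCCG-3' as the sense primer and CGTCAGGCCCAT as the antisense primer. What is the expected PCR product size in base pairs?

112 bp

Forward primer TTGTGGAACTGTTACCCG is found on the top strand at positions 22–39.
The reverse primer's reverse complement is ATGGGCCTGACG, which matches the template at positions 122–133.
The product runs from position 22 to position 133, so its length is 133 − 22 + 1 = 112 bp.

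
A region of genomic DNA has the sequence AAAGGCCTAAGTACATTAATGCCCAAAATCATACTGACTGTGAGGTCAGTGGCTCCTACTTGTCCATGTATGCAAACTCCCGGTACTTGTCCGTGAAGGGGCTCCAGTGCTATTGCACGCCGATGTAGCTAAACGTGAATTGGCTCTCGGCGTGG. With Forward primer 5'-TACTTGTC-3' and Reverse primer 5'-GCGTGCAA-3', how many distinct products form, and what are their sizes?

The forward primer TACTTGTC matches the top strand at positions 57–64, 84–91.
The reverse primer's reverse complement is TTGCACGC, matching at positions 113–120.
Each forward site pairs with the reverse site to give a product ending at position 120: sizes 64, 37 bp.

Two products: 64 bp, 37 bp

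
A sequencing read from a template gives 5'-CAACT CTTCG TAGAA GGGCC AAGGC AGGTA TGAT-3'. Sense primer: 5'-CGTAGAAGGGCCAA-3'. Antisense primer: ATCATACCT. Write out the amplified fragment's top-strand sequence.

5'-CGTAGAAGGGCCAAGGCAGGTATGAT-3'

The forward primer matches the template at positions 9–22.
The reverse primer's reverse complement is AGGTATGAT, which matches the template at positions 26–34.
The product is the template from position 9 through 34 (26 bp).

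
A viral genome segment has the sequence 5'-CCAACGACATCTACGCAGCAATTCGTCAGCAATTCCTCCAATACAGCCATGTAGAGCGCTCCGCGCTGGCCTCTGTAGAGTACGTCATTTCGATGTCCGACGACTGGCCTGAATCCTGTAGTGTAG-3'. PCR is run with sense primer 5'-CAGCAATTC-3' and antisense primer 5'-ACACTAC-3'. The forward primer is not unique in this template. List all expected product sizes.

109 bp, 98 bp

The forward primer CAGCAATTC matches the top strand at positions 16–24, 27–35.
The reverse primer's reverse complement is GTAGTGT, matching at positions 118–124.
Each forward site pairs with the reverse site to give a product ending at position 124: sizes 109, 98 bp.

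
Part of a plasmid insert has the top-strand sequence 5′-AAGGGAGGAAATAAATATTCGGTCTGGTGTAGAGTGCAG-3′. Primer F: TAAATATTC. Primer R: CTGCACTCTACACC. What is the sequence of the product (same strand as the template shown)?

5'-TAAATATTCGGTCTGGTGTAGAGTGCAG-3'

Scanning the template, TAAATATTC occurs at positions 12–20; this primer anneals to the bottom strand there with its 3' end pointing downstream.
The reverse primer's reverse complement is GGTGTAGAGTGCAG, which matches the template at positions 26–39.
The product is the template from position 12 through 39 (28 bp).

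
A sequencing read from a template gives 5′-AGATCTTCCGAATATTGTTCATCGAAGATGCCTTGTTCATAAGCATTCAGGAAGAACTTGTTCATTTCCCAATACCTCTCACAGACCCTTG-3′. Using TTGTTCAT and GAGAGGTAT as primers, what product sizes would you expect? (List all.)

The forward primer TTGTTCAT matches the top strand at positions 15–22, 33–40, 58–65.
The reverse primer's reverse complement is ATACCTCTC, matching at positions 72–80.
Each forward site pairs with the reverse site to give a product ending at position 80: sizes 66, 48, 23 bp.

66 bp, 48 bp, 23 bp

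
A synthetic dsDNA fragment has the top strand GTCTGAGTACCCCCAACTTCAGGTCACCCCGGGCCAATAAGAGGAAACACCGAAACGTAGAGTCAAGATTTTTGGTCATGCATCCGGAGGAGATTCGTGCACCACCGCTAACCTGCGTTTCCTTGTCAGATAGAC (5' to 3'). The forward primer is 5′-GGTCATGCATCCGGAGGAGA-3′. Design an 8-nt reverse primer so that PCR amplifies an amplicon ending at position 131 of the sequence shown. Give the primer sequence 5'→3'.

5'-ATCTGACA-3'

The forward primer binds at positions 74–93; the product's 3' end on the top strand is position 131.
The reverse primer anneals to the top strand over positions 124–131, i.e. to TGTCAGAT.
Its sequence written 5'→3' is the reverse complement: ATCTGACA.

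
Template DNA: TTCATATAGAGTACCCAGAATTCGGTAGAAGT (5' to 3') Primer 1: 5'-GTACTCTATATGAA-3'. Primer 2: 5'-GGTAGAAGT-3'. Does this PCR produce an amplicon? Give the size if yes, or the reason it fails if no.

No product — the primers' 3' ends point away from each other.

Primer 1 (GTACTCTATATGAA) has reverse complement TTCATATAGAGTAC, which matches the top strand at positions 1–14; primer 1 anneals to the top strand there with its 3' end pointing upstream toward position 1.
Primer 2 (GGTAGAAGT) matches the top strand directly at positions 24–32; it anneals to the bottom strand with its 3' end pointing downstream toward position 32.
The 3' ends diverge (primer 1 extends toward position 1, primer 2 toward position 32), so the primers never converge on a shared product.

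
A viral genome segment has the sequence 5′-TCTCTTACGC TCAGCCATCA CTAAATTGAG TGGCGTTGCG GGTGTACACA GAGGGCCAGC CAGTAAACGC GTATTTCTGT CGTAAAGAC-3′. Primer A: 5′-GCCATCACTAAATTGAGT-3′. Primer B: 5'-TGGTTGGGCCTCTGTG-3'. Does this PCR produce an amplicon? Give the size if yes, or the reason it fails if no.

No product — primer B has no binding site in the template.

Primer B (TGGTTGGGCCTCTGTG) does not match the top strand, and its reverse complement CACAGAGGCCCAACCA does not match either.
With no annealing site for primer B, no amplification occurs.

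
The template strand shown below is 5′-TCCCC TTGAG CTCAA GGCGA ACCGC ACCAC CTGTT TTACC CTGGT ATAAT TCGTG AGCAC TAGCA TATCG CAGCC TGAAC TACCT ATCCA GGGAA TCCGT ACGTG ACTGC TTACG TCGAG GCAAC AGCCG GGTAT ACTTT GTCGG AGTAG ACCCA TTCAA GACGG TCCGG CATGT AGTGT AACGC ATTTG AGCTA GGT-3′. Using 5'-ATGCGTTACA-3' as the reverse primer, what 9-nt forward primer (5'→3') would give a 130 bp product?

5'-CACTAGCAT-3'

The reverse primer's reverse complement TGTAACGCAT matches the template at positions 178–187, so the product ends at position 187.
A 130 bp product then starts at position 187 − 130 + 1 = 58.
The forward primer is identical to the top strand there: CACTAGCAT.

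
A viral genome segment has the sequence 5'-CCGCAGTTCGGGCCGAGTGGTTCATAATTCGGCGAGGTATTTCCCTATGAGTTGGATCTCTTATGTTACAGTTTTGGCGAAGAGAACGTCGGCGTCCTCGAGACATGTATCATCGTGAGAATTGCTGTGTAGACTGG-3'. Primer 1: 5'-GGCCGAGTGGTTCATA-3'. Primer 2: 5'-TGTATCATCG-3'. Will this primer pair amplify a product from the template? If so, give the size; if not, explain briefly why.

Primer 1 (GGCCGAGTGGTTCATA) matches the top strand at positions 11–26 (3' end points downstream).
Primer 2 (TGTATCATCG) also matches the top strand directly, at positions 106–115 — its reverse complement CGATGATACA is not present.
Both primers anneal to the bottom strand with 3' ends pointing the same way, so neither can prime synthesis back toward the other.

No product — both primers anneal to the same strand and extend in the same direction.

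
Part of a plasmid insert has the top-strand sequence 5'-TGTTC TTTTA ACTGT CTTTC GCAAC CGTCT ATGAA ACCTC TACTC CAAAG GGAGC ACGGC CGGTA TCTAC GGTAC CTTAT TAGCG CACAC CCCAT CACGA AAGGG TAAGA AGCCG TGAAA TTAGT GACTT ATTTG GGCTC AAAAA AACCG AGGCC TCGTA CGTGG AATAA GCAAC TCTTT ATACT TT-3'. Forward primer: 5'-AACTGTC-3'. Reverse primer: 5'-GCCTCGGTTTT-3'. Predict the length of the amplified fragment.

145 bp

Scanning the template, AACTGTC occurs at positions 10–16; this primer anneals to the bottom strand there with its 3' end pointing downstream.
Reverse complement of the reverse primer: AAAACCGAGGC. This occurs on the top strand at positions 144–154.
The product runs from position 10 to position 154, so its length is 154 − 10 + 1 = 145 bp.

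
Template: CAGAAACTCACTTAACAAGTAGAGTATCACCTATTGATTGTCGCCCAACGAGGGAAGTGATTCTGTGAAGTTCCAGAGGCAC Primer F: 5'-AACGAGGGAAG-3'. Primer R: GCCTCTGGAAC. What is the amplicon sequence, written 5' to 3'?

The forward primer matches the template at positions 47–57.
Reverse complement of the reverse primer: GTTCCAGAGGC. This occurs on the top strand at positions 70–80.
The product is the template from position 47 through 80 (34 bp).

5'-AACGAGGGAAGTGATTCTGTGAAGTTCCAGAGGC-3'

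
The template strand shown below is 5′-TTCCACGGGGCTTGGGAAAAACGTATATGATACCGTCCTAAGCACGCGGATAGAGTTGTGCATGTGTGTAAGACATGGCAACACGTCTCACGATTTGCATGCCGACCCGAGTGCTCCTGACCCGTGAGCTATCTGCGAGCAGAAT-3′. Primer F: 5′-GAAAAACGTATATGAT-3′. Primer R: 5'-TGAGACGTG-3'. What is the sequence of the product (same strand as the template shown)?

5'-GAAAAACGTATATGATACCGTCCTAAGCACGCGGATAGAGTTGTGCATGTGTGTAAGACATGGCAACACGTCTCA-3'

Forward primer GAAAAACGTATATGAT is found on the top strand at positions 16–31.
The reverse primer's reverse complement is CACGTCTCA, which matches the template at positions 82–90.
The product is the template from position 16 through 90 (75 bp).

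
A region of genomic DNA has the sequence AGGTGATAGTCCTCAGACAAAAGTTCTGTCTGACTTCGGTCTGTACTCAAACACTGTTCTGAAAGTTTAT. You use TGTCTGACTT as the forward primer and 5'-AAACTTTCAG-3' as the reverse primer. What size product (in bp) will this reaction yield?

42 bp

Scanning the template, TGTCTGACTT occurs at positions 27–36; this primer anneals to the bottom strand there with its 3' end pointing downstream.
The reverse primer's reverse complement is CTGAAAGTTT, which matches the template at positions 59–68.
Amplicon spans positions 27–68: 42 bp.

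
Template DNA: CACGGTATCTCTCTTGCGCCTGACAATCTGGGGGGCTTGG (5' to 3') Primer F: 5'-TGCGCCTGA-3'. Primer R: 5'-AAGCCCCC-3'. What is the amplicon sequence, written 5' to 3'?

5'-TGCGCCTGACAATCTGGGGGGCTT-3'

The forward primer matches the template at positions 15–23.
Reverse complement of the reverse primer: GGGGGCTT. This occurs on the top strand at positions 31–38.
The product is the template from position 15 through 38 (24 bp).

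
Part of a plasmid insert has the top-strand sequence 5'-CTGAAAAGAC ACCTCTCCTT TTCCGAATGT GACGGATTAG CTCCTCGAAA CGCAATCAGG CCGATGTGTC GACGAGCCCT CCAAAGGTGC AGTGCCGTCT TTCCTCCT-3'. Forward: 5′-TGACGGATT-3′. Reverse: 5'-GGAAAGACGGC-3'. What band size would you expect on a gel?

75 bp

Scanning the template, TGACGGATT occurs at positions 30–38; this primer anneals to the bottom strand there with its 3' end pointing downstream.
Taking the reverse complement of GGAAAGACGGC gives GCCGTCTTTCC, found at positions 94–104 on the template; the primer anneals here to the top strand with its 3' end pointing upstream.
The product runs from position 30 to position 104, so its length is 104 − 30 + 1 = 75 bp.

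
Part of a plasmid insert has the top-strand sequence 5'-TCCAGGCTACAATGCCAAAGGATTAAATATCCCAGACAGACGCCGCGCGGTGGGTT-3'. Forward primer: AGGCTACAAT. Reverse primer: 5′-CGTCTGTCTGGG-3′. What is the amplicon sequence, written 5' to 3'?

5'-AGGCTACAATGCCAAAGGATTAAATATCCCAGACAGACG-3'

Scanning the template, AGGCTACAAT occurs at positions 4–13; this primer anneals to the bottom strand there with its 3' end pointing downstream.
The reverse primer's reverse complement is CCCAGACAGACG, which matches the template at positions 31–42.
The product is the template from position 4 through 42 (39 bp).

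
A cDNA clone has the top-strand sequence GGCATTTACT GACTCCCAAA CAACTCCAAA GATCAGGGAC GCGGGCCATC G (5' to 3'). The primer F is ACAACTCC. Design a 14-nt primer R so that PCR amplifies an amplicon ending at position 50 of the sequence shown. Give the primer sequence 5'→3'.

The forward primer binds at positions 20–27; the product's 3' end on the top strand is position 50.
The reverse primer anneals to the top strand over positions 37–50, i.e. to GGACGCGGGCCATC.
Its sequence written 5'→3' is the reverse complement: GATGGCCCGCGTCC.

5'-GATGGCCCGCGTCC-3'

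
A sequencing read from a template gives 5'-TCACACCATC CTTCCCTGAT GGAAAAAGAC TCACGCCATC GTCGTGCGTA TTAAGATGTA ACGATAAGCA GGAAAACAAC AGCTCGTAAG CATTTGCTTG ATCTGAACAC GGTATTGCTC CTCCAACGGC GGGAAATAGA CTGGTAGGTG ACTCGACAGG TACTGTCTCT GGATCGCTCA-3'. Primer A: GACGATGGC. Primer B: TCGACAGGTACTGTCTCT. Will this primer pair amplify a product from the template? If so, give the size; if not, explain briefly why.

No product — the primers' 3' ends point away from each other.

Primer A (GACGATGGC) has reverse complement GCCATCGTC, which matches the top strand at positions 35–43; primer A anneals to the top strand there with its 3' end pointing upstream toward position 35.
Primer B (TCGACAGGTACTGTCTCT) matches the top strand directly at positions 153–170; it anneals to the bottom strand with its 3' end pointing downstream toward position 170.
The 3' ends diverge (primer A extends toward position 1, primer B toward position 180), so the primers never converge on a shared product.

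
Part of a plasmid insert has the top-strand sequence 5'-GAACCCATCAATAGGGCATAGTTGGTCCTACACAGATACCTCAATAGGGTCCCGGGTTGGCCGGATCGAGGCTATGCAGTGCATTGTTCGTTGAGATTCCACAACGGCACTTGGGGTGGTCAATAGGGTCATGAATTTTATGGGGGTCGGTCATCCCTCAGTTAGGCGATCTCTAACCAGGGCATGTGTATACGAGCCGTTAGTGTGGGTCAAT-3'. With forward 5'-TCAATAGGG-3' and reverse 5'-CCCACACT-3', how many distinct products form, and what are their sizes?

Three products: 202 bp, 169 bp, 90 bp

The forward primer TCAATAGGG matches the top strand at positions 8–16, 41–49, 120–128.
The reverse primer's reverse complement is AGTGTGGG, matching at positions 202–209.
Each forward site pairs with the reverse site to give a product ending at position 209: sizes 202, 169, 90 bp.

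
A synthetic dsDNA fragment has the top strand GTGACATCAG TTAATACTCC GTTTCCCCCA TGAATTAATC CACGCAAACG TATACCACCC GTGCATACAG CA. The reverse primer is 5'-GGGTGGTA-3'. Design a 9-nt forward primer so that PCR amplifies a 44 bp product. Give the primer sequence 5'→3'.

The reverse primer's reverse complement TACCACCC matches the template at positions 53–60, so the product ends at position 60.
A 44 bp product then starts at position 60 − 44 + 1 = 17.
The forward primer is identical to the top strand there: CTCCGTTTC.

5'-CTCCGTTTC-3'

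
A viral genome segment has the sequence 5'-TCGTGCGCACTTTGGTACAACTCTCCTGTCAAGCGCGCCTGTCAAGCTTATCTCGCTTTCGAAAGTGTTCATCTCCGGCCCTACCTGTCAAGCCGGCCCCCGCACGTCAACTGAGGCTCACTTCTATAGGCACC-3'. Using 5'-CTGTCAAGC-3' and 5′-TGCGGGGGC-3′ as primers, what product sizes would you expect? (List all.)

The forward primer CTGTCAAGC matches the top strand at positions 26–34, 39–47, 85–93.
The reverse primer's reverse complement is GCCCCCGCA, matching at positions 96–104.
Each forward site pairs with the reverse site to give a product ending at position 104: sizes 79, 66, 20 bp.

79 bp, 66 bp, 20 bp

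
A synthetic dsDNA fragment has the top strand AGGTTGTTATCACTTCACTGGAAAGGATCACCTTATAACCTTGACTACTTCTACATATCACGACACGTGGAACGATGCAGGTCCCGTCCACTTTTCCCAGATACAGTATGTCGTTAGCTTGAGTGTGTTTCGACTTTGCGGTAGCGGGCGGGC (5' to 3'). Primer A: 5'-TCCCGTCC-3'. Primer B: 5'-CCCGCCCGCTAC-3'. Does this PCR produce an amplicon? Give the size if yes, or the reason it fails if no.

Yes — a 71 bp product.

Primer A (TCCCGTCC) matches the top strand at positions 82–89; it acts as a forward primer.
Primer B's reverse complement is GTAGCGGGCGGG, matching the top strand at positions 141–152; it acts as a reverse primer.
The 3' ends face each other across positions 82–152, giving a 71 bp product.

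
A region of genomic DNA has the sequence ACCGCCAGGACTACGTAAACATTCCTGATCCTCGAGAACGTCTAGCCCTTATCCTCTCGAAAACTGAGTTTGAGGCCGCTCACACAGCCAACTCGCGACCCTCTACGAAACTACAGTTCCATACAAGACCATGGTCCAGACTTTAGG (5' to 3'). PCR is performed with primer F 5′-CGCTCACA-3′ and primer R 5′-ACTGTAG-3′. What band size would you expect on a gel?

Forward primer CGCTCACA is found on the top strand at positions 77–84.
The reverse primer's reverse complement is CTACAGT, which matches the template at positions 111–117.
The product runs from position 77 to position 117, so its length is 117 − 77 + 1 = 41 bp.

41 bp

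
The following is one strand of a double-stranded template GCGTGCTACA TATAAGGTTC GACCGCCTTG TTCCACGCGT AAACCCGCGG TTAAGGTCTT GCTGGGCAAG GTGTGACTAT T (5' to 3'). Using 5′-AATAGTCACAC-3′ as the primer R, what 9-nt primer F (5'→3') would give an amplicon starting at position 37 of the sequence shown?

The reverse primer's reverse complement GTGTGACTATT matches the template at positions 71–81; the product starts at position 37.
The forward primer is identical to the top strand over positions 37–45: GCGTAAACC.

5'-GCGTAAACC-3'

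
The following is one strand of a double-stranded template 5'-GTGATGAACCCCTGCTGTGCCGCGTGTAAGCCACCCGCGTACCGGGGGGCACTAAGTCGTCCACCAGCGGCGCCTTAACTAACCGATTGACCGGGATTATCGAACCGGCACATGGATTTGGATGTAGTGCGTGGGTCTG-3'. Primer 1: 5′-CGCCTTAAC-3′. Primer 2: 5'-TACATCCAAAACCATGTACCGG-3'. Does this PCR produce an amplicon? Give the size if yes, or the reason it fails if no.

No product — primer 2 has no binding site in the template.

Primer 2 (TACATCCAAAACCATGTACCGG) does not match the top strand, and its reverse complement CCGGTACATGGTTTTGGATGTA does not match either.
With no annealing site for primer 2, no amplification occurs.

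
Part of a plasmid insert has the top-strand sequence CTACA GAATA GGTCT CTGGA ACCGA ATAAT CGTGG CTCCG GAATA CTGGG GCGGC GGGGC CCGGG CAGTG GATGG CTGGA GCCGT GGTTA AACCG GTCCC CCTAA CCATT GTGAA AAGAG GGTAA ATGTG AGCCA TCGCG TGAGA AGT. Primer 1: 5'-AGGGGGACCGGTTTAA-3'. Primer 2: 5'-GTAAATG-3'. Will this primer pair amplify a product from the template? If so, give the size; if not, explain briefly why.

Primer 1 (AGGGGGACCGGTTTAA) has reverse complement TTAAACCGGTCCCCCT, which matches the top strand at positions 88–103; primer 1 anneals to the top strand there with its 3' end pointing upstream toward position 88.
Primer 2 (GTAAATG) matches the top strand directly at positions 122–128; it anneals to the bottom strand with its 3' end pointing downstream toward position 128.
The 3' ends diverge (primer 1 extends toward position 1, primer 2 toward position 148), so the primers never converge on a shared product.

No product — the primers' 3' ends point away from each other.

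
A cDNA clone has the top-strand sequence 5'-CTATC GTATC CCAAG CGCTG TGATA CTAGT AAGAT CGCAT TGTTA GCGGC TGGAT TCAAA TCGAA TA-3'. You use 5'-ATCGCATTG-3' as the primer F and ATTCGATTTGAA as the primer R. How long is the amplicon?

33 bp

Scanning the template, ATCGCATTG occurs at positions 34–42; this primer anneals to the bottom strand there with its 3' end pointing downstream.
The reverse primer's reverse complement is TTCAAATCGAAT, which matches the template at positions 55–66.
The product runs from position 34 to position 66, so its length is 66 − 34 + 1 = 33 bp.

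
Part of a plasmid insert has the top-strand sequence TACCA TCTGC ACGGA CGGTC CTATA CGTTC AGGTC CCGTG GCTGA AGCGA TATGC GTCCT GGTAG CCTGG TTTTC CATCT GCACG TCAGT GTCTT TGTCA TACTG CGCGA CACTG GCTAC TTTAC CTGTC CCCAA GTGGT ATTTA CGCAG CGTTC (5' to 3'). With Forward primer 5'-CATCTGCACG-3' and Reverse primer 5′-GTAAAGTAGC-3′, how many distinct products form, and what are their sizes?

Two products: 122 bp, 50 bp

The forward primer CATCTGCACG matches the top strand at positions 4–13, 76–85.
The reverse primer's reverse complement is GCTACTTTAC, matching at positions 116–125.
Each forward site pairs with the reverse site to give a product ending at position 125: sizes 122, 50 bp.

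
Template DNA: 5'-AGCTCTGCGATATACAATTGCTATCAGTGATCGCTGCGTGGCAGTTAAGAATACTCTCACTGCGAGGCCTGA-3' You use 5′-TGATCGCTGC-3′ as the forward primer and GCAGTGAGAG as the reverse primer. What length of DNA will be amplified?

Scanning the template, TGATCGCTGC occurs at positions 28–37; this primer anneals to the bottom strand there with its 3' end pointing downstream.
Reverse complement of the reverse primer: CTCTCACTGC. This occurs on the top strand at positions 54–63.
Amplicon spans positions 28–63: 36 bp.

36 bp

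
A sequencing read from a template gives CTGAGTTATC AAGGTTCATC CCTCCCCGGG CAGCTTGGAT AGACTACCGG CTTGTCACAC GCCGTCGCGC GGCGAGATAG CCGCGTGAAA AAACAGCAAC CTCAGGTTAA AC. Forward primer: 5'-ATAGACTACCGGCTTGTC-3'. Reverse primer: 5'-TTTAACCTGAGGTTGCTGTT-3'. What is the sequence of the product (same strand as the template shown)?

5'-ATAGACTACCGGCTTGTCACACGCCGTCGCGCGGCGAGATAGCCGCGTGAAAAAACAGCAACCTCAGGTTAAA-3'

The forward primer matches the template at positions 39–56.
Taking the reverse complement of TTTAACCTGAGGTTGCTGTT gives AACAGCAACCTCAGGTTAAA, found at positions 92–111 on the template; the primer anneals here to the top strand with its 3' end pointing upstream.
The product is the template from position 39 through 111 (73 bp).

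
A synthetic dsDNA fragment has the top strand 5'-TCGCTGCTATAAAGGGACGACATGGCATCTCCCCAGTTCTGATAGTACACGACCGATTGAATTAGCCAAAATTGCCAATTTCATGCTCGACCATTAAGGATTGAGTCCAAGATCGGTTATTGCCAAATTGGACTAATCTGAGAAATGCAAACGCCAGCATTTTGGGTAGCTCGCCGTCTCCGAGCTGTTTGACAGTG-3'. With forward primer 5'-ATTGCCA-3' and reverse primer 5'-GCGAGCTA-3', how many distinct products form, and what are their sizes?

The forward primer ATTGCCA matches the top strand at positions 71–77, 119–125.
The reverse primer's reverse complement is TAGCTCGC, matching at positions 167–174.
Each forward site pairs with the reverse site to give a product ending at position 174: sizes 104, 56 bp.

Two products: 104 bp, 56 bp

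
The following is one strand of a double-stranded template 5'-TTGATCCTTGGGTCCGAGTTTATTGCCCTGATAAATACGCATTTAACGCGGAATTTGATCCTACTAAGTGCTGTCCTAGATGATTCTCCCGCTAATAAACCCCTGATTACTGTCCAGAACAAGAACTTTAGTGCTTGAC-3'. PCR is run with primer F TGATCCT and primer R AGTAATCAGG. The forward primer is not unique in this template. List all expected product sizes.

The forward primer TGATCCT matches the top strand at positions 2–8, 56–62.
The reverse primer's reverse complement is CCTGATTACT, matching at positions 102–111.
Each forward site pairs with the reverse site to give a product ending at position 111: sizes 110, 56 bp.

110 bp, 56 bp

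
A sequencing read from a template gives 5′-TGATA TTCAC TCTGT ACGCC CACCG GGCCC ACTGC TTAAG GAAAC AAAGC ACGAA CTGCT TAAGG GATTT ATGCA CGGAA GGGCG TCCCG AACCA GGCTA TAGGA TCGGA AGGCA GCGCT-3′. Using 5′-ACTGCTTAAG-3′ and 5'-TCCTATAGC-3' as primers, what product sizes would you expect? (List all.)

75 bp, 51 bp

The forward primer ACTGCTTAAG matches the top strand at positions 31–40, 55–64.
The reverse primer's reverse complement is GCTATAGGA, matching at positions 97–105.
Each forward site pairs with the reverse site to give a product ending at position 105: sizes 75, 51 bp.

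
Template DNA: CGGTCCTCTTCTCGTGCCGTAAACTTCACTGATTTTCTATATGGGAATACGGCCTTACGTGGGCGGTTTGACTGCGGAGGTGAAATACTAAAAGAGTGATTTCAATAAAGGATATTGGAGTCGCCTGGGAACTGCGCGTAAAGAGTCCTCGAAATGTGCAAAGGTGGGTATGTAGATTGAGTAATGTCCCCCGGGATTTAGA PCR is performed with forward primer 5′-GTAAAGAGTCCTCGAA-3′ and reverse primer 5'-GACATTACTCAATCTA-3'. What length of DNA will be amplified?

51 bp

Forward primer GTAAAGAGTCCTCGAA is found on the top strand at positions 138–153.
Taking the reverse complement of GACATTACTCAATCTA gives TAGATTGAGTAATGTC, found at positions 173–188 on the template; the primer anneals here to the top strand with its 3' end pointing upstream.
Product length = (reverse-primer end) − (forward-primer start) + 1 = 188 − 138 + 1 = 51 bp.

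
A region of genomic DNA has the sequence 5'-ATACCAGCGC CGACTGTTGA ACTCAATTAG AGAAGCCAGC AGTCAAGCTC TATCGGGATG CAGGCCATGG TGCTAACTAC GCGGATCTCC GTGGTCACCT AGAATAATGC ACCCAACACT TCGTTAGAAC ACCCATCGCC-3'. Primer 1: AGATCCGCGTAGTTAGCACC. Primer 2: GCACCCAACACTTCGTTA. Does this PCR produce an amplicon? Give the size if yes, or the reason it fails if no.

Primer 1 (AGATCCGCGTAGTTAGCACC) has reverse complement GGTGCTAACTACGCGGATCT, which matches the top strand at positions 69–88; primer 1 anneals to the top strand there with its 3' end pointing upstream toward position 69.
Primer 2 (GCACCCAACACTTCGTTA) matches the top strand directly at positions 109–126; it anneals to the bottom strand with its 3' end pointing downstream toward position 126.
The 3' ends diverge (primer 1 extends toward position 1, primer 2 toward position 140), so the primers never converge on a shared product.

No product — the primers' 3' ends point away from each other.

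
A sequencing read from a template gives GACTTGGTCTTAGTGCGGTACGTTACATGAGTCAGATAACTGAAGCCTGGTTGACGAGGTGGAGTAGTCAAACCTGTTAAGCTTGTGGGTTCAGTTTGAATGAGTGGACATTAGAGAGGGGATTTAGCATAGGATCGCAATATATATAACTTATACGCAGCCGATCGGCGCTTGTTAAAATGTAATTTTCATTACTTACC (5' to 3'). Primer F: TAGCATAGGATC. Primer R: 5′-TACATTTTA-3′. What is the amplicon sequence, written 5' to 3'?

Scanning the template, TAGCATAGGATC occurs at positions 125–136; this primer anneals to the bottom strand there with its 3' end pointing downstream.
Reverse complement of the reverse primer: TAAAATGTA. This occurs on the top strand at positions 176–184.
The product is the template from position 125 through 184 (60 bp).

5'-TAGCATAGGATCGCAATATATATAACTTATACGCAGCCGATCGGCGCTTGTTAAAATGTA-3'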